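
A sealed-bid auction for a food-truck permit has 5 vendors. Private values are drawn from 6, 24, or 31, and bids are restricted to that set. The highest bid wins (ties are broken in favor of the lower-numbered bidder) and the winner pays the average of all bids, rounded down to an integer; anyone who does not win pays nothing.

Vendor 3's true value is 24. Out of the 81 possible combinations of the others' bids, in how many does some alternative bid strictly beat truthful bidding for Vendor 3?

26

Others bid (6, 6, 6, 31): truth gives 0; bid 31 gives 8 > 0. Violating.
Others bid (6, 6, 24, 31): truth gives 0; bid 31 gives 5 > 0. Violating.
Others bid (6, 6, 31, 6): truth gives 0; bid 31 gives 8 > 0. Violating.
Others bid (6, 6, 31, 24): truth gives 0; bid 31 gives 5 > 0. Violating.
Others bid (6, 6, 6, 6): truth gives 15; no alternative beats it.
Others bid (6, 6, 6, 24): truth gives 11; no alternative beats it.
(Checking all 81 profiles: 26 have a profitable deviation, 55 do not.)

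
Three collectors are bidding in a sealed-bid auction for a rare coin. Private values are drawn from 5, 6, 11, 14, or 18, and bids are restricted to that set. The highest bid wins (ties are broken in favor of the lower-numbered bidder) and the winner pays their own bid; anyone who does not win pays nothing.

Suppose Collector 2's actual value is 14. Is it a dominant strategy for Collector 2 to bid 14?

No

Consider the case where Collector 1 bids 5 and Collector 3 bids 5.
Truthful bid 14: wins, pays 14, utility 14 - 14 = 0.
Bid 6 instead: wins, pays 6, utility 14 - 6 = 8.
Since 8 > 0, bidding 6 is strictly better here, so truthful bidding is not dominant.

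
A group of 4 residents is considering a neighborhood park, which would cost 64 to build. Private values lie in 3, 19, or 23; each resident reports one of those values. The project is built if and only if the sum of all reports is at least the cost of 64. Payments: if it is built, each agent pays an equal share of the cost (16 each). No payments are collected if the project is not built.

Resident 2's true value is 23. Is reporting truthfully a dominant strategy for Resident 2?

Check each profile of the others' reports and compare truth against every alternative report.
Others report (3, 19, 19): truth gives 7, best alternative gives 0.
Others report (19, 3, 19): truth gives 7, best alternative gives 0.
Others report (19, 19, 3): truth gives 7, best alternative gives 0.
Others report (3, 19, 23): truth gives 7, best alternative gives 7.
Others report (3, 23, 19): truth gives 7, best alternative gives 7.
Others report (3, 23, 23): truth gives 7, best alternative gives 7.
(Remaining 21 profiles checked similarly; truth is weakly best in each.)
In every case the truthful report is at least as good as any alternative, so it is a dominant strategy.

Yes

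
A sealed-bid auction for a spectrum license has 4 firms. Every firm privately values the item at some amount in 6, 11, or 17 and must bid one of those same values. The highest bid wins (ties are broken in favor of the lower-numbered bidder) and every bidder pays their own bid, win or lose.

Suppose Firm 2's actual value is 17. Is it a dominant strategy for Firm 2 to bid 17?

Consider the case where Firm 1 bids 6, Firm 3 bids 6 and Firm 4 bids 6.
Truthful bid 17: wins, pays 17, utility 17 - 17 = 0.
Bid 11 instead: wins, pays 11, utility 17 - 11 = 6.
Since 6 > 0, bidding 11 is strictly better here, so truthful bidding is not dominant.

No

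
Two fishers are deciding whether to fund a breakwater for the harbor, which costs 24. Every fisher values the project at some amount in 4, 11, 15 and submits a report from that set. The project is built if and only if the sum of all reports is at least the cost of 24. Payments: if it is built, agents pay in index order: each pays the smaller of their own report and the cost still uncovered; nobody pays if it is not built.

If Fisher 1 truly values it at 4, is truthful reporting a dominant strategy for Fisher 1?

Check each profile of the others' reports and compare truth against every alternative report.
Others report (15): truth gives 0, best alternative gives -7.
Others report (4): truth gives 0, best alternative gives 0.
Others report (11): truth gives 0, best alternative gives 0.
In every case the truthful report is at least as good as any alternative, so it is a dominant strategy.

Yes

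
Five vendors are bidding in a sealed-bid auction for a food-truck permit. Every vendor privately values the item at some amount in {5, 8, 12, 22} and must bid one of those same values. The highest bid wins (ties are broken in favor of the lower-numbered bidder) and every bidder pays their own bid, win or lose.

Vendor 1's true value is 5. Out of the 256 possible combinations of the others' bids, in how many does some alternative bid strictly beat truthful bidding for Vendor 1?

Others bid (5, 5, 5, 8): truth gives -5; bid 8 gives -3 > -5. Violating.
Others bid (5, 5, 8, 5): truth gives -5; bid 8 gives -3 > -5. Violating.
Others bid (5, 5, 8, 8): truth gives -5; bid 8 gives -3 > -5. Violating.
Others bid (5, 8, 5, 5): truth gives -5; bid 8 gives -3 > -5. Violating.
Others bid (5, 5, 5, 5): truth gives 0; no alternative beats it.
Others bid (5, 5, 5, 12): truth gives -5; no alternative beats it.
(Checking all 256 profiles: 15 have a profitable deviation, 241 do not.)

15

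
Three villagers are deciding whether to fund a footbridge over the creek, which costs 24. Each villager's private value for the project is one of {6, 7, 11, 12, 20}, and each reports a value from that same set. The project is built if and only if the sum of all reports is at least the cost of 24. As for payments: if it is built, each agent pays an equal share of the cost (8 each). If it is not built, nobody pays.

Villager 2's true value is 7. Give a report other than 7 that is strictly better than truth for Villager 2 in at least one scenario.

Suppose Villager 1 reports 6 and Villager 3 reports 11.
Report 7: project built, pays 8, utility 7 - 8 = -1.
Report 6: project not built, utility 0.
So reporting 6 beats truth here (0 > -1).

6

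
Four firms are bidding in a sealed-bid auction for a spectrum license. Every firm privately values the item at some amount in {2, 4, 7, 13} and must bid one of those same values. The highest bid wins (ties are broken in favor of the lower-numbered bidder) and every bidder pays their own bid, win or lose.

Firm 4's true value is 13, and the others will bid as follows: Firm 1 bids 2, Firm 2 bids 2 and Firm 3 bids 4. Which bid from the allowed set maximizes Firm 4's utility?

Bid 2: loses but pays 2, utility -2.
Bid 4: loses but pays 4, utility -4.
Bid 7: wins, pays 7, utility 13 - 7 = 6.
Bid 13: wins, pays 13, utility 13 - 13 = 0.
The best choice is 7 with utility 6.

7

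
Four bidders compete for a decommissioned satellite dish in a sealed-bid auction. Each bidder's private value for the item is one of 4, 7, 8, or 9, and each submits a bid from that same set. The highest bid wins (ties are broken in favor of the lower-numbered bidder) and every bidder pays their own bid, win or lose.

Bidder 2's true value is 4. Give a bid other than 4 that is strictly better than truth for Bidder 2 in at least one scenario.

7

Suppose Bidder 1 bids 4, Bidder 3 bids 4 and Bidder 4 bids 4.
Bid 4: loses but pays 4, utility -4.
Bid 7: wins, pays 7, utility 4 - 7 = -3.
So bidding 7 beats truth here (-3 > -4).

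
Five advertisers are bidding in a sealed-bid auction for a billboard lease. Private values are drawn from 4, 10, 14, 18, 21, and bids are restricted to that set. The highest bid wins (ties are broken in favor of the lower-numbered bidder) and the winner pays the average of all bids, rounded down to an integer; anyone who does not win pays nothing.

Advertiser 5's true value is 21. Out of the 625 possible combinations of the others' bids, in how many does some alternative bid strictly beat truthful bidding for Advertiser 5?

35

Others bid (4, 4, 4, 4): truth gives 14; bid 10 gives 16 > 14. Violating.
Others bid (4, 4, 4, 10): truth gives 13; bid 14 gives 14 > 13. Violating.
Others bid (4, 4, 4, 14): truth gives 12; bid 18 gives 13 > 12. Violating.
Others bid (4, 4, 10, 4): truth gives 13; bid 14 gives 14 > 13. Violating.
Others bid (4, 4, 4, 18): truth gives 11; no alternative beats it.
Others bid (4, 4, 4, 21): truth gives 0; no alternative beats it.
(Checking all 625 profiles: 35 have a profitable deviation, 590 do not.)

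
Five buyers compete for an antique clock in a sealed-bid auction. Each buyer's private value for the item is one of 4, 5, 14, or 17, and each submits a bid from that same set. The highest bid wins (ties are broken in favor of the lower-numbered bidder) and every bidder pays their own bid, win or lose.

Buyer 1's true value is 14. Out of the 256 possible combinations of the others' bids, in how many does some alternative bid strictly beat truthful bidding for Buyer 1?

Others bid (4, 4, 4, 4): truth gives 0; bid 4 gives 10 > 0. Violating.
Others bid (4, 4, 4, 5): truth gives 0; bid 5 gives 9 > 0. Violating.
Others bid (4, 4, 4, 17): truth gives -14; bid 17 gives -3 > -14. Violating.
Others bid (4, 4, 5, 4): truth gives 0; bid 5 gives 9 > 0. Violating.
Others bid (4, 4, 4, 14): truth gives 0; no alternative beats it.
Others bid (4, 4, 5, 14): truth gives 0; no alternative beats it.
(Checking all 256 profiles: 191 have a profitable deviation, 65 do not.)

191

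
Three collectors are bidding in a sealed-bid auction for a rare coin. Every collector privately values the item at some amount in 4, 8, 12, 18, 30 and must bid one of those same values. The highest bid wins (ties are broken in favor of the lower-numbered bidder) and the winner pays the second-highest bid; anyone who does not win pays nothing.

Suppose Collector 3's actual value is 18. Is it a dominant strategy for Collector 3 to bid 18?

Yes

Check each profile of the others' bids and compare truth against every alternative bid.
Others bid (4, 4): truth gives 14, best alternative gives 14.
Others bid (4, 8): truth gives 10, best alternative gives 10.
Others bid (8, 4): truth gives 10, best alternative gives 10.
Others bid (8, 8): truth gives 10, best alternative gives 10.
Others bid (4, 12): truth gives 6, best alternative gives 6.
Others bid (8, 12): truth gives 6, best alternative gives 6.
(Remaining 19 profiles checked similarly; truth is weakly best in each.)
In every case the truthful bid is at least as good as any alternative, so it is a dominant strategy.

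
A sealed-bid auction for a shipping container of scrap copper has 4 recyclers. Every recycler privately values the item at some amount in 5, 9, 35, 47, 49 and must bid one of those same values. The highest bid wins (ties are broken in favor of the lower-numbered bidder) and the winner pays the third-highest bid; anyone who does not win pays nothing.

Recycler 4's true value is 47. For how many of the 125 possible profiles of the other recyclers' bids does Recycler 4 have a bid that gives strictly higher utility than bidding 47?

Others bid (5, 5, 47): truth gives 0; bid 49 gives 42 > 0. Violating.
Others bid (5, 9, 47): truth gives 0; bid 49 gives 38 > 0. Violating.
Others bid (5, 35, 47): truth gives 0; bid 49 gives 12 > 0. Violating.
Others bid (5, 47, 5): truth gives 0; bid 49 gives 42 > 0. Violating.
Others bid (5, 5, 5): truth gives 42; no alternative beats it.
Others bid (5, 5, 9): truth gives 42; no alternative beats it.
(Checking all 125 profiles: 27 have a profitable deviation, 98 do not.)

27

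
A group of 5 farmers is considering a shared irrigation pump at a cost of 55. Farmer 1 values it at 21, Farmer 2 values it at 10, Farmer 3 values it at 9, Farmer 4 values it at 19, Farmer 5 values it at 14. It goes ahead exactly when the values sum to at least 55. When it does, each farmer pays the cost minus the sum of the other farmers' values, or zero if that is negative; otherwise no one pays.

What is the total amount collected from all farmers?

Total value 73 ≥ cost 55, so it is built.
Farmer 1: others sum to 52; max(0, 55 - 52) = 3.
Farmer 2: others sum to 63; max(0, 55 - 63) = 0.
Farmer 3: others sum to 64; max(0, 55 - 64) = 0.
Farmer 4: others sum to 54; max(0, 55 - 54) = 1.
Farmer 5: others sum to 59; max(0, 55 - 59) = 0.
Total collected = 3 + 0 + 0 + 1 + 0 = 4.

4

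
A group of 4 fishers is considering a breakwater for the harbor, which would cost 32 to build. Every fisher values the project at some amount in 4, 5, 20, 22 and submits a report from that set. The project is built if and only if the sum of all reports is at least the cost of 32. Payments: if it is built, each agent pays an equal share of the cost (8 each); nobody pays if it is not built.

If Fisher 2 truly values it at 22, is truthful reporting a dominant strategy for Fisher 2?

Check each profile of the others' reports and compare truth against every alternative report.
Others report (4, 4, 4): truth gives 14, best alternative gives 14.
Others report (4, 4, 5): truth gives 14, best alternative gives 14.
Others report (4, 4, 20): truth gives 14, best alternative gives 14.
Others report (4, 4, 22): truth gives 14, best alternative gives 14.
Others report (4, 5, 4): truth gives 14, best alternative gives 14.
Others report (4, 5, 5): truth gives 14, best alternative gives 14.
(Remaining 58 profiles checked similarly; truth is weakly best in each.)
In every case the truthful report is at least as good as any alternative, so it is a dominant strategy.

Yes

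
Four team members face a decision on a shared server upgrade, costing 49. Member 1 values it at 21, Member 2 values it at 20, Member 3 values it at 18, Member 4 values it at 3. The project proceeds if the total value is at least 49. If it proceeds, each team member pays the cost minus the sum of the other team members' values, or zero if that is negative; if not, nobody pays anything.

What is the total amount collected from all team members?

20

Total value 62 ≥ cost 49, so it is built.
Member 1: others sum to 41; max(0, 49 - 41) = 8.
Member 2: others sum to 42; max(0, 49 - 42) = 7.
Member 3: others sum to 44; max(0, 49 - 44) = 5.
Member 4: others sum to 59; max(0, 49 - 59) = 0.
Total collected = 8 + 7 + 5 + 0 = 20.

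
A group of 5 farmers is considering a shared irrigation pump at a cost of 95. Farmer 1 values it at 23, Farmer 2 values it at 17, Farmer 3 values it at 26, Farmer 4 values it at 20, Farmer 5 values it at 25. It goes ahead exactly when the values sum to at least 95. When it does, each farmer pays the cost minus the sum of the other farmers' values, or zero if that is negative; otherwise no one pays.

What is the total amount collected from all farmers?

Total value 111 ≥ cost 95, so it is built.
Farmer 1: others sum to 88; max(0, 95 - 88) = 7.
Farmer 2: others sum to 94; max(0, 95 - 94) = 1.
Farmer 3: others sum to 85; max(0, 95 - 85) = 10.
Farmer 4: others sum to 91; max(0, 95 - 91) = 4.
Farmer 5: others sum to 86; max(0, 95 - 86) = 9.
Total collected = 7 + 1 + 10 + 4 + 9 = 31.

31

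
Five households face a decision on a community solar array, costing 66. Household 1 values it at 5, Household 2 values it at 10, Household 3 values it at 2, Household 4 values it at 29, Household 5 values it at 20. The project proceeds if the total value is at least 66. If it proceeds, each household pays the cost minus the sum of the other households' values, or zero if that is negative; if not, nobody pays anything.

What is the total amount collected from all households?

Total value 66 ≥ cost 66, so it is built.
Household 1: others sum to 61; max(0, 66 - 61) = 5.
Household 2: others sum to 56; max(0, 66 - 56) = 10.
Household 3: others sum to 64; max(0, 66 - 64) = 2.
Household 4: others sum to 37; max(0, 66 - 37) = 29.
Household 5: others sum to 46; max(0, 66 - 46) = 20.
Total collected = 5 + 10 + 2 + 29 + 20 = 66.

66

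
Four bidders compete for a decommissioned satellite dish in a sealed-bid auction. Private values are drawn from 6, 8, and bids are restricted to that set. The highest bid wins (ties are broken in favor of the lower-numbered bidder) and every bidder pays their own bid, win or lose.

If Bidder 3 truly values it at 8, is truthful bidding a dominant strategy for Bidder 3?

Consider the case where Bidder 1 bids 6, Bidder 2 bids 8 and Bidder 4 bids 6.
Truthful bid 8: loses but pays 8, utility -8.
Bid 6 instead: loses but pays 6, utility -6.
Since -6 > -8, bidding 6 is strictly better here, so truthful bidding is not dominant.

No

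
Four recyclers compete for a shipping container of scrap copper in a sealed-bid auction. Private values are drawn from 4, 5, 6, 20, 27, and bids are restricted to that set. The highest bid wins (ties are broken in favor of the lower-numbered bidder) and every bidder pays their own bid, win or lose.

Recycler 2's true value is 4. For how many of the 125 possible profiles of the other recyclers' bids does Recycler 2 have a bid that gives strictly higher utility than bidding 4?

Others bid (4, 4, 4): truth gives -4; bid 5 gives -1 > -4. Violating.
Others bid (4, 4, 5): truth gives -4; bid 5 gives -1 > -4. Violating.
Others bid (4, 4, 6): truth gives -4; bid 6 gives -2 > -4. Violating.
Others bid (4, 5, 4): truth gives -4; bid 5 gives -1 > -4. Violating.
Others bid (4, 4, 20): truth gives -4; no alternative beats it.
Others bid (4, 4, 27): truth gives -4; no alternative beats it.
(Checking all 125 profiles: 18 have a profitable deviation, 107 do not.)

18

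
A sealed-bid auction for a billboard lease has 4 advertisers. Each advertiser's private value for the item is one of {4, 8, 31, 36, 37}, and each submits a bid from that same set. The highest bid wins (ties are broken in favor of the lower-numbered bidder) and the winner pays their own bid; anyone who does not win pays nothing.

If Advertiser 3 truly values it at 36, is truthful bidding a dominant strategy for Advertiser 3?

Consider the case where Advertiser 1 bids 4, Advertiser 2 bids 4 and Advertiser 4 bids 4.
Truthful bid 36: wins, pays 36, utility 36 - 36 = 0.
Bid 8 instead: wins, pays 8, utility 36 - 8 = 28.
Since 28 > 0, bidding 8 is strictly better here, so truthful bidding is not dominant.

No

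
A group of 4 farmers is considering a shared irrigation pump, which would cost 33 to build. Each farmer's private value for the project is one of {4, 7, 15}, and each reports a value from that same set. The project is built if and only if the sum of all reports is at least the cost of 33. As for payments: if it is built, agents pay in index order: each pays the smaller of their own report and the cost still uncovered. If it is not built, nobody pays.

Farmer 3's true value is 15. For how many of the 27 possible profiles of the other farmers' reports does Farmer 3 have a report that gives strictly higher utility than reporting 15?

13

Others report (4, 7, 15): truth gives 0; report 7 gives 8 > 0. Violating.
Others report (4, 15, 7): truth gives 1; report 7 gives 8 > 1. Violating.
Others report (4, 15, 15): truth gives 1; report 4 gives 11 > 1. Violating.
Others report (7, 4, 15): truth gives 0; report 7 gives 8 > 0. Violating.
Others report (4, 4, 4): truth gives 0; no alternative beats it.
Others report (4, 4, 7): truth gives 0; no alternative beats it.
(Checking all 27 profiles: 13 have a profitable deviation, 14 do not.)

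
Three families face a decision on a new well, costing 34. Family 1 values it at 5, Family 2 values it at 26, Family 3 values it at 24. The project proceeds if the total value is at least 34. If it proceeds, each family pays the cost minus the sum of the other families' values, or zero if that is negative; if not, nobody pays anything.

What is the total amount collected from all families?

Total value 55 ≥ cost 34, so it is built.
Family 1: others sum to 50; max(0, 34 - 50) = 0.
Family 2: others sum to 29; max(0, 34 - 29) = 5.
Family 3: others sum to 31; max(0, 34 - 31) = 3.
Total collected = 0 + 5 + 3 = 8.

8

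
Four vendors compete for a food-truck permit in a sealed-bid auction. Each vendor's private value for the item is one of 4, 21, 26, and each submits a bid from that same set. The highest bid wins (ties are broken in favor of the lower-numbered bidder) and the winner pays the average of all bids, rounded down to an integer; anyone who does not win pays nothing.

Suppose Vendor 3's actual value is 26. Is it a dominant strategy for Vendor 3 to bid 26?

No

Consider the case where Vendor 1 bids 4, Vendor 2 bids 4 and Vendor 4 bids 4.
Truthful bid 26: wins, pays 9, utility 26 - 9 = 17.
Bid 21 instead: wins, pays 8, utility 26 - 8 = 18.
Since 18 > 17, bidding 21 is strictly better here, so truthful bidding is not dominant.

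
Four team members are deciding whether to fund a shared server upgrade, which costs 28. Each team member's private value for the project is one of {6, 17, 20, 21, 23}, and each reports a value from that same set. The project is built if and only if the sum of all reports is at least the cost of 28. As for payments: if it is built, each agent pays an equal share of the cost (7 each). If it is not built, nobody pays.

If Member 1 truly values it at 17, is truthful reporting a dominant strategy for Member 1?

Check each profile of the others' reports and compare truth against every alternative report.
Others report (6, 6, 6): truth gives 10, best alternative gives 10.
Others report (6, 6, 17): truth gives 10, best alternative gives 10.
Others report (6, 6, 20): truth gives 10, best alternative gives 10.
Others report (6, 6, 21): truth gives 10, best alternative gives 10.
Others report (6, 6, 23): truth gives 10, best alternative gives 10.
Others report (6, 17, 6): truth gives 10, best alternative gives 10.
(Remaining 119 profiles checked similarly; truth is weakly best in each.)
In every case the truthful report is at least as good as any alternative, so it is a dominant strategy.

Yes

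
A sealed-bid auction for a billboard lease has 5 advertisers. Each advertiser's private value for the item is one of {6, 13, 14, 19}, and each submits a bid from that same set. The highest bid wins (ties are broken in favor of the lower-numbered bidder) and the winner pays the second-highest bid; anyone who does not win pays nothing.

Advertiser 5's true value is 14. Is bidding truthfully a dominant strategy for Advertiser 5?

Check each profile of the others' bids and compare truth against every alternative bid.
Others bid (6, 6, 6, 6): truth gives 8, best alternative gives 8.
Others bid (6, 6, 6, 13): truth gives 1, best alternative gives 1.
Others bid (6, 6, 13, 6): truth gives 1, best alternative gives 1.
Others bid (6, 6, 13, 13): truth gives 1, best alternative gives 1.
Others bid (6, 13, 6, 6): truth gives 1, best alternative gives 1.
Others bid (6, 13, 6, 13): truth gives 1, best alternative gives 1.
(Remaining 250 profiles checked similarly; truth is weakly best in each.)
In every case the truthful bid is at least as good as any alternative, so it is a dominant strategy.

Yes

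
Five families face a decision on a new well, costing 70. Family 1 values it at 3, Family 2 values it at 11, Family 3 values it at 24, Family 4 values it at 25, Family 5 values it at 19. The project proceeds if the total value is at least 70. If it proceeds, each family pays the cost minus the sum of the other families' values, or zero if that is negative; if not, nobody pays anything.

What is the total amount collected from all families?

Total value 82 ≥ cost 70, so it is built.
Family 1: others sum to 79; max(0, 70 - 79) = 0.
Family 2: others sum to 71; max(0, 70 - 71) = 0.
Family 3: others sum to 58; max(0, 70 - 58) = 12.
Family 4: others sum to 57; max(0, 70 - 57) = 13.
Family 5: others sum to 63; max(0, 70 - 63) = 7.
Total collected = 0 + 0 + 12 + 13 + 7 = 32.

32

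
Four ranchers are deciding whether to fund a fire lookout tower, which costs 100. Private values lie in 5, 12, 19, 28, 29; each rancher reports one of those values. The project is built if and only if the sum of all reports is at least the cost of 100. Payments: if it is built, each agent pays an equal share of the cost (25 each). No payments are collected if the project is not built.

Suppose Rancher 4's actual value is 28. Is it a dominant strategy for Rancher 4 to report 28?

Check each profile of the others' reports and compare truth against every alternative report.
Others report (19, 28, 28): truth gives 3, best alternative gives 3.
Others report (19, 28, 29): truth gives 3, best alternative gives 3.
Others report (19, 29, 28): truth gives 3, best alternative gives 3.
Others report (19, 29, 29): truth gives 3, best alternative gives 3.
Others report (28, 19, 28): truth gives 3, best alternative gives 3.
Others report (28, 19, 29): truth gives 3, best alternative gives 3.
(Remaining 119 profiles checked similarly; truth is weakly best in each.)
In every case the truthful report is at least as good as any alternative, so it is a dominant strategy.

Yes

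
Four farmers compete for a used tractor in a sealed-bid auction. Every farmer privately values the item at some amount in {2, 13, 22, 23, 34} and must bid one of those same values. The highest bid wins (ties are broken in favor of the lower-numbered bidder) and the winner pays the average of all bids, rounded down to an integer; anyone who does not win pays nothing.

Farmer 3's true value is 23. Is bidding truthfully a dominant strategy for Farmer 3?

Consider the case where Farmer 1 bids 2, Farmer 2 bids 2 and Farmer 4 bids 2.
Truthful bid 23: wins, pays 7, utility 23 - 7 = 16.
Bid 13 instead: wins, pays 4, utility 23 - 4 = 19.
Since 19 > 16, bidding 13 is strictly better here, so truthful bidding is not dominant.

No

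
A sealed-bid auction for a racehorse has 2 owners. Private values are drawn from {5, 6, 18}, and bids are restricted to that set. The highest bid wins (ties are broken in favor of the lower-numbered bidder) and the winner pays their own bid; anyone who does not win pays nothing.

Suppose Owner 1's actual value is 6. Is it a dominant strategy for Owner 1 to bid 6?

No

Consider the case where Owner 2 bids 5.
Truthful bid 6: wins, pays 6, utility 6 - 6 = 0.
Bid 5 instead: wins, pays 5, utility 6 - 5 = 1.
Since 1 > 0, bidding 5 is strictly better here, so truthful bidding is not dominant.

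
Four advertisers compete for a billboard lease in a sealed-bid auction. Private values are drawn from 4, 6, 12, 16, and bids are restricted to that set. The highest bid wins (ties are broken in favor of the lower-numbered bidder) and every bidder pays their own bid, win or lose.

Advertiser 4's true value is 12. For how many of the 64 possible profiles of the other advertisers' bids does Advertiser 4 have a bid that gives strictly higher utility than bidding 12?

57

Others bid (4, 4, 4): truth gives 0; bid 6 gives 6 > 0. Violating.
Others bid (4, 4, 12): truth gives -12; bid 4 gives -4 > -12. Violating.
Others bid (4, 4, 16): truth gives -12; bid 4 gives -4 > -12. Violating.
Others bid (4, 6, 12): truth gives -12; bid 4 gives -4 > -12. Violating.
Others bid (4, 4, 6): truth gives 0; no alternative beats it.
Others bid (4, 6, 4): truth gives 0; no alternative beats it.
(Checking all 64 profiles: 57 have a profitable deviation, 7 do not.)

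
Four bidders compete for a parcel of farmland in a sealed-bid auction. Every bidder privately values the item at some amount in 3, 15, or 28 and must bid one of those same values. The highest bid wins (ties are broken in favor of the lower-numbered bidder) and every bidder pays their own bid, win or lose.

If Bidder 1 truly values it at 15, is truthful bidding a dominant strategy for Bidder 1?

Consider the case where Bidder 2 bids 3, Bidder 3 bids 3 and Bidder 4 bids 3.
Truthful bid 15: wins, pays 15, utility 15 - 15 = 0.
Bid 3 instead: wins, pays 3, utility 15 - 3 = 12.
Since 12 > 0, bidding 3 is strictly better here, so truthful bidding is not dominant.

No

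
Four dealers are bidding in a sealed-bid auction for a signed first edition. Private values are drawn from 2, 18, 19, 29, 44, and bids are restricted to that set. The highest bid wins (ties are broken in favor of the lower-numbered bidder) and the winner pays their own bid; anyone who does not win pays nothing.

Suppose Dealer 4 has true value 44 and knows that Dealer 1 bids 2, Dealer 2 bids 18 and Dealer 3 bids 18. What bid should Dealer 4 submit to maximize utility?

19

Bid 2: loses, pays 0, utility 0.
Bid 18: loses, pays 0, utility 0.
Bid 19: wins, pays 19, utility 44 - 19 = 25.
Bid 29: wins, pays 29, utility 44 - 29 = 15.
Bid 44: wins, pays 44, utility 44 - 44 = 0.
The best choice is 19 with utility 25.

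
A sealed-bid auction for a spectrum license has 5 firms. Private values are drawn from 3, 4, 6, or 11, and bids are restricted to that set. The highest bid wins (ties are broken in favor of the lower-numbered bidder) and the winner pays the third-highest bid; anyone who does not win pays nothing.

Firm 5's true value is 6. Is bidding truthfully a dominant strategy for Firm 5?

No

Consider the case where Firm 1 bids 3, Firm 2 bids 3, Firm 3 bids 3 and Firm 4 bids 6.
Truthful bid 6: loses, pays 0, utility 0.
Bid 11 instead: wins, pays 3, utility 6 - 3 = 3.
Since 3 > 0, bidding 11 is strictly better here, so truthful bidding is not dominant.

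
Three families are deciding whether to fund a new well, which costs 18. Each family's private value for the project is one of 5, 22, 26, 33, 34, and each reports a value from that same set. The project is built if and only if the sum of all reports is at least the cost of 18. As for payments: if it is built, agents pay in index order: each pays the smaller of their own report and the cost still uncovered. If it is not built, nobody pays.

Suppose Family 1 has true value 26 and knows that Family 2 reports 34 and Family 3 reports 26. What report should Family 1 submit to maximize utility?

5

Report 5: project built, pays 5, utility 26 - 5 = 21.
Report 22: project built, pays 18, utility 26 - 18 = 8.
Report 26: project built, pays 18, utility 26 - 18 = 8.
Report 33: project built, pays 18, utility 26 - 18 = 8.
Report 34: project built, pays 18, utility 26 - 18 = 8.
The best choice is 5 with utility 21.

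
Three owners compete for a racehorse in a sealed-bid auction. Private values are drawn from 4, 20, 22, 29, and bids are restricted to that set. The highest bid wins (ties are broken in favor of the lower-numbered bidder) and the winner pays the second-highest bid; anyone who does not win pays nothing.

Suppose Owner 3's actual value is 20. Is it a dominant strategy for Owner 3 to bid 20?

Check each profile of the others' bids and compare truth against every alternative bid.
Others bid (4, 4): truth gives 16, best alternative gives 16.
Others bid (4, 20): truth gives 0, best alternative gives 0.
Others bid (4, 22): truth gives 0, best alternative gives 0.
Others bid (4, 29): truth gives 0, best alternative gives 0.
Others bid (20, 4): truth gives 0, best alternative gives 0.
Others bid (20, 20): truth gives 0, best alternative gives 0.
(Remaining 10 profiles checked similarly; truth is weakly best in each.)
In every case the truthful bid is at least as good as any alternative, so it is a dominant strategy.

Yes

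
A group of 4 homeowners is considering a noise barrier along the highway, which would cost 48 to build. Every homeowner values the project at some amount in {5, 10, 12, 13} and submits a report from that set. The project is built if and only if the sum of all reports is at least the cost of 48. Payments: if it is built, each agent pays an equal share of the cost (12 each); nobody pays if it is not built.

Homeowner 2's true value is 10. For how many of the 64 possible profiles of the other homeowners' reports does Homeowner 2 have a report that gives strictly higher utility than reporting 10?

4

Others report (12, 13, 13): truth gives -2; report 5 gives 0 > -2. Violating.
Others report (13, 12, 13): truth gives -2; report 5 gives 0 > -2. Violating.
Others report (13, 13, 12): truth gives -2; report 5 gives 0 > -2. Violating.
Others report (13, 13, 13): truth gives -2; report 5 gives 0 > -2. Violating.
Others report (5, 5, 5): truth gives 0; no alternative beats it.
Others report (5, 5, 10): truth gives 0; no alternative beats it.
(Checking all 64 profiles: 4 have a profitable deviation, 60 do not.)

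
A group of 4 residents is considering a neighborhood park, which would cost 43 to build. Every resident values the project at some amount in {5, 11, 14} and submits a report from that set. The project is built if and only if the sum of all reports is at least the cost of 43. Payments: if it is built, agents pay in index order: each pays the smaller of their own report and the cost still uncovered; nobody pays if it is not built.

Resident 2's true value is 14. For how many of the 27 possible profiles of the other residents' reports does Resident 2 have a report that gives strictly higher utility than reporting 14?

Others report (5, 14, 14): truth gives 0; report 11 gives 3 > 0. Violating.
Others report (11, 11, 11): truth gives 0; report 11 gives 3 > 0. Violating.
Others report (11, 11, 14): truth gives 0; report 11 gives 3 > 0. Violating.
Others report (11, 14, 11): truth gives 0; report 11 gives 3 > 0. Violating.
Others report (5, 5, 5): truth gives 0; no alternative beats it.
Others report (5, 5, 11): truth gives 0; no alternative beats it.
(Checking all 27 profiles: 11 have a profitable deviation, 16 do not.)

11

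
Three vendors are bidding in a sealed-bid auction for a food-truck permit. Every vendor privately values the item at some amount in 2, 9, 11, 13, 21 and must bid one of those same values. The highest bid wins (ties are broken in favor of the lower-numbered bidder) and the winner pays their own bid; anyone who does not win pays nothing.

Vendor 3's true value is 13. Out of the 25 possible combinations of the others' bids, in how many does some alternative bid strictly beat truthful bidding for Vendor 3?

Others bid (2, 2): truth gives 0; bid 9 gives 4 > 0. Violating.
Others bid (2, 9): truth gives 0; bid 11 gives 2 > 0. Violating.
Others bid (9, 2): truth gives 0; bid 11 gives 2 > 0. Violating.
Others bid (9, 9): truth gives 0; bid 11 gives 2 > 0. Violating.
Others bid (2, 11): truth gives 0; no alternative beats it.
Others bid (2, 13): truth gives 0; no alternative beats it.
(Checking all 25 profiles: 4 have a profitable deviation, 21 do not.)

4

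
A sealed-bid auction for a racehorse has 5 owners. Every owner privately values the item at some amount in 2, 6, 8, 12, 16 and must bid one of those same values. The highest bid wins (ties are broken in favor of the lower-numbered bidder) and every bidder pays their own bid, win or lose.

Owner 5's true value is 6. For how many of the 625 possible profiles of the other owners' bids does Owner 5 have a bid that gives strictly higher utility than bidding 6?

624

Others bid (2, 2, 2, 6): truth gives -6; bid 2 gives -2 > -6. Violating.
Others bid (2, 2, 2, 8): truth gives -6; bid 2 gives -2 > -6. Violating.
Others bid (2, 2, 2, 12): truth gives -6; bid 2 gives -2 > -6. Violating.
Others bid (2, 2, 2, 16): truth gives -6; bid 2 gives -2 > -6. Violating.
Others bid (2, 2, 2, 2): truth gives 0; no alternative beats it.
(Checking all 625 profiles: 624 have a profitable deviation, 1 does not.)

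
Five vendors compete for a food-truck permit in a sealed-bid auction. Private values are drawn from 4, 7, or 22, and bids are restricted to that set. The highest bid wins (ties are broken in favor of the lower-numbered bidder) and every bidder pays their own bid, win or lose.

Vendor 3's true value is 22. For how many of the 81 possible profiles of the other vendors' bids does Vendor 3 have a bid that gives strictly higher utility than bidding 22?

Others bid (4, 4, 4, 4): truth gives 0; bid 7 gives 15 > 0. Violating.
Others bid (4, 4, 4, 7): truth gives 0; bid 7 gives 15 > 0. Violating.
Others bid (4, 4, 7, 4): truth gives 0; bid 7 gives 15 > 0. Violating.
Others bid (4, 4, 7, 7): truth gives 0; bid 7 gives 15 > 0. Violating.
Others bid (4, 4, 4, 22): truth gives 0; no alternative beats it.
Others bid (4, 4, 7, 22): truth gives 0; no alternative beats it.
(Checking all 81 profiles: 49 have a profitable deviation, 32 do not.)

49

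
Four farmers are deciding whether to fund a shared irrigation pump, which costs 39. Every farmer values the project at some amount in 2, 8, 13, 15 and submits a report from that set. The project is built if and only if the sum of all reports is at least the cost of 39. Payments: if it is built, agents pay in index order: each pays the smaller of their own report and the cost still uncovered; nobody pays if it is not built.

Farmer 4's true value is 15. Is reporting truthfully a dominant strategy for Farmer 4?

Check each profile of the others' reports and compare truth against every alternative report.
Others report (2, 8, 15): truth gives 1, best alternative gives 0.
Others report (2, 15, 8): truth gives 1, best alternative gives 0.
Others report (8, 2, 15): truth gives 1, best alternative gives 0.
Others report (8, 15, 2): truth gives 1, best alternative gives 0.
Others report (15, 2, 8): truth gives 1, best alternative gives 0.
Others report (15, 8, 2): truth gives 1, best alternative gives 0.
(Remaining 58 profiles checked similarly; truth is weakly best in each.)
In every case the truthful report is at least as good as any alternative, so it is a dominant strategy.

Yes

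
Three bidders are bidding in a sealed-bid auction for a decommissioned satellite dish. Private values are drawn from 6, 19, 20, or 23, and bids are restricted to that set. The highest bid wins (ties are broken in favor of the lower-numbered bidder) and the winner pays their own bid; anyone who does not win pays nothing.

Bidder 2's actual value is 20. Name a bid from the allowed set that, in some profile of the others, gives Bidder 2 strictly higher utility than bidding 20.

19

Suppose Bidder 1 bids 6 and Bidder 3 bids 6.
Bid 20: wins, pays 20, utility 20 - 20 = 0.
Bid 19: wins, pays 19, utility 20 - 19 = 1.
So bidding 19 beats truth here (1 > 0).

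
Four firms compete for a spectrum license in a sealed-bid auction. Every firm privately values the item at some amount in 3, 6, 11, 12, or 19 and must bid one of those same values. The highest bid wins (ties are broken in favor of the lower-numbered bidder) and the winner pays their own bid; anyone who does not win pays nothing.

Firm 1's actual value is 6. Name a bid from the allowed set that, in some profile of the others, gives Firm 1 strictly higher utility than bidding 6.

3

Suppose Firm 2 bids 3, Firm 3 bids 3 and Firm 4 bids 3.
Bid 6: wins, pays 6, utility 6 - 6 = 0.
Bid 3: wins, pays 3, utility 6 - 3 = 3.
So bidding 3 beats truth here (3 > 0).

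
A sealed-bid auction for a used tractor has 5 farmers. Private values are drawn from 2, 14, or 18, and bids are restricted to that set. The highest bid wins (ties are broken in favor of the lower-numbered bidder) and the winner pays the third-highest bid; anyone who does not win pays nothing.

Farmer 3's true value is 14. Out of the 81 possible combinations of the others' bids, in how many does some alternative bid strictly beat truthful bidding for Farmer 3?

Others bid (2, 2, 2, 18): truth gives 0; bid 18 gives 12 > 0. Violating.
Others bid (2, 2, 18, 2): truth gives 0; bid 18 gives 12 > 0. Violating.
Others bid (2, 14, 2, 2): truth gives 0; bid 18 gives 12 > 0. Violating.
Others bid (14, 2, 2, 2): truth gives 0; bid 18 gives 12 > 0. Violating.
Others bid (2, 2, 2, 2): truth gives 12; no alternative beats it.
Others bid (2, 2, 2, 14): truth gives 12; no alternative beats it.
(Checking all 81 profiles: 4 have a profitable deviation, 77 do not.)

4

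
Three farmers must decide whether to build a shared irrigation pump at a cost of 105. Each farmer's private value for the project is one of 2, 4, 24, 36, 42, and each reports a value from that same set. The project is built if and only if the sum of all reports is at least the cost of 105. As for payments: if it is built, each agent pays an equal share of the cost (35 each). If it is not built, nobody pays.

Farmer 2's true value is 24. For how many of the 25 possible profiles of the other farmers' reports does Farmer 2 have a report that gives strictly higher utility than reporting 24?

Others report (42, 42): truth gives -11; report 2 gives 0 > -11. Violating.
Others report (2, 2): truth gives 0; no alternative beats it.
Others report (2, 4): truth gives 0; no alternative beats it.
(Checking all 25 profiles: 1 has a profitable deviation, 24 do not.)

1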